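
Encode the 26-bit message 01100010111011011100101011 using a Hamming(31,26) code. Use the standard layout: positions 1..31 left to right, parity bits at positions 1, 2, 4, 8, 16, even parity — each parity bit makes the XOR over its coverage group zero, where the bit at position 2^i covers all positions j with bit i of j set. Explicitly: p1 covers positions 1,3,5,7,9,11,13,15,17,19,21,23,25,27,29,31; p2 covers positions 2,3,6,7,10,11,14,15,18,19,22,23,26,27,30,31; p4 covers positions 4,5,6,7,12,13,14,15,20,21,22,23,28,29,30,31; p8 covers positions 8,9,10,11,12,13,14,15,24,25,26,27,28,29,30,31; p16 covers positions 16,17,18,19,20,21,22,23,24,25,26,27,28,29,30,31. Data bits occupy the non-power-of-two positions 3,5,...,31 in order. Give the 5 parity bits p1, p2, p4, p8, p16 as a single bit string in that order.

01101

Place data bits at non-power-of-two positions: b3=0, b5=1, b6=1, b7=0, b9=0, b10=0, b11=1, b12=0, b13=1, b14=1, b15=1, b17=0, b18=1, b19=1, b20=0, b21=1, b22=1, b23=1, b24=0, b25=0, b26=1, b27=0, b28=1, b29=0, b30=1, b31=1.
p1 = XOR of data positions {3,5,7,9,11,13,15,17,19,21,23,25,27,29,31} = 0⊕1⊕0⊕0⊕1⊕1⊕1⊕0⊕1⊕1⊕1⊕0⊕0⊕0⊕1 = 0
p2 = XOR of data positions {3,6,7,10,11,14,15,18,19,22,23,26,27,30,31} = 0⊕1⊕0⊕0⊕1⊕1⊕1⊕1⊕1⊕1⊕1⊕1⊕0⊕1⊕1 = 1
p4 = XOR of data positions {5,6,7,12,13,14,15,20,21,22,23,28,29,30,31} = 1⊕1⊕0⊕0⊕1⊕1⊕1⊕0⊕1⊕1⊕1⊕1⊕0⊕1⊕1 = 1
p8 = XOR of data positions {9,10,11,12,13,14,15,24,25,26,27,28,29,30,31} = 0⊕0⊕1⊕0⊕1⊕1⊕1⊕0⊕0⊕1⊕0⊕1⊕0⊕1⊕1 = 0
p16 = XOR of data positions {17,18,19,20,21,22,23,24,25,26,27,28,29,30,31} = 0⊕1⊕1⊕0⊕1⊕1⊕1⊕0⊕0⊕1⊕0⊕1⊕0⊕1⊕1 = 1
Parity bits p1,p2,p4,p8,p16 = 01101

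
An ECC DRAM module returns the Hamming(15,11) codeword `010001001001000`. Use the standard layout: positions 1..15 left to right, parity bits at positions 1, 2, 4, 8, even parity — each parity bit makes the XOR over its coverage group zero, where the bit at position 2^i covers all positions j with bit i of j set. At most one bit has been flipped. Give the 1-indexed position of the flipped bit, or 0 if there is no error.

1

s1: b1⊕b3⊕b5⊕b7⊕b9⊕b11⊕b13⊕b15 = 0⊕0⊕0⊕0⊕1⊕0⊕0⊕0 = 1
s2: b2⊕b3⊕b6⊕b7⊕b10⊕b11⊕b14⊕b15 = 1⊕0⊕1⊕0⊕0⊕0⊕0⊕0 = 0
s4: b4⊕b5⊕b6⊕b7⊕b12⊕b13⊕b14⊕b15 = 0⊕0⊕1⊕0⊕1⊕0⊕0⊕0 = 0
s8: b8⊕b9⊕b10⊕b11⊕b12⊕b13⊕b14⊕b15 = 0⊕1⊕0⊕0⊕1⊕0⊕0⊕0 = 0
Syndrome (s8...s1) = 0001 → position 1.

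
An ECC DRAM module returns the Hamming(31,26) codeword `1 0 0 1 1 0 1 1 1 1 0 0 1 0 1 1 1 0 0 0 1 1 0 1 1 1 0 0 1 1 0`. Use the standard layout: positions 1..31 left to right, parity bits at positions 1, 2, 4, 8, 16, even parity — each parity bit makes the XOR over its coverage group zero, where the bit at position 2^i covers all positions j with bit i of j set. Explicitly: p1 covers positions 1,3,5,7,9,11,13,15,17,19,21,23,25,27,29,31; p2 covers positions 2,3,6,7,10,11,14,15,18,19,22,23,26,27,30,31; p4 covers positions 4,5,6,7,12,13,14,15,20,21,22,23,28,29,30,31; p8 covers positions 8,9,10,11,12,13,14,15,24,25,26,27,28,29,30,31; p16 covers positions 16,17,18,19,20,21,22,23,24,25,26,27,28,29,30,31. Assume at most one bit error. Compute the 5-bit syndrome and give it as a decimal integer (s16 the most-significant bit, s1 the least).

s1: b1⊕b3⊕b5⊕b7⊕b9⊕b11⊕b13⊕b15⊕b17⊕b19⊕b21⊕b23⊕b25⊕b27⊕b29⊕b31 = 1⊕0⊕1⊕1⊕1⊕0⊕1⊕1⊕1⊕0⊕1⊕0⊕1⊕0⊕1⊕0 = 0
s2: b2⊕b3⊕b6⊕b7⊕b10⊕b11⊕b14⊕b15⊕b18⊕b19⊕b22⊕b23⊕b26⊕b27⊕b30⊕b31 = 0⊕0⊕0⊕1⊕1⊕0⊕0⊕1⊕0⊕0⊕1⊕0⊕1⊕0⊕1⊕0 = 0
s4: b4⊕b5⊕b6⊕b7⊕b12⊕b13⊕b14⊕b15⊕b20⊕b21⊕b22⊕b23⊕b28⊕b29⊕b30⊕b31 = 1⊕1⊕0⊕1⊕0⊕1⊕0⊕1⊕0⊕1⊕1⊕0⊕0⊕1⊕1⊕0 = 1
s8: b8⊕b9⊕b10⊕b11⊕b12⊕b13⊕b14⊕b15⊕b24⊕b25⊕b26⊕b27⊕b28⊕b29⊕b30⊕b31 = 1⊕1⊕1⊕0⊕0⊕1⊕0⊕1⊕1⊕1⊕1⊕0⊕0⊕1⊕1⊕0 = 0
s16: b16⊕b17⊕b18⊕b19⊕b20⊕b21⊕b22⊕b23⊕b24⊕b25⊕b26⊕b27⊕b28⊕b29⊕b30⊕b31 = 1⊕1⊕0⊕0⊕0⊕1⊕1⊕0⊕1⊕1⊕1⊕0⊕0⊕1⊕1⊕0 = 1
Syndrome (s16...s1) = 10100 → position 20.

20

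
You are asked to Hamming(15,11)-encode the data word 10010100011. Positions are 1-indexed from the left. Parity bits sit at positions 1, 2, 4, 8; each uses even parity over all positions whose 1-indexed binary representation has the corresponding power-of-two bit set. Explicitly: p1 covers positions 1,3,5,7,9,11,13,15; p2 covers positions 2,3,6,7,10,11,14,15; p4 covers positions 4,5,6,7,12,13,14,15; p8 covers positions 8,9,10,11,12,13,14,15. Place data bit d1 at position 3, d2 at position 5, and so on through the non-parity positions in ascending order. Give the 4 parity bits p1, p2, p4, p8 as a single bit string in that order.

1111

Place data bits at non-power-of-two positions: b3=1, b5=0, b6=0, b7=1, b9=0, b10=1, b11=0, b12=0, b13=0, b14=1, b15=1.
p1 = XOR of data positions {3,5,7,9,11,13,15} = 1⊕0⊕1⊕0⊕0⊕0⊕1 = 1
p2 = XOR of data positions {3,6,7,10,11,14,15} = 1⊕0⊕1⊕1⊕0⊕1⊕1 = 1
p4 = XOR of data positions {5,6,7,12,13,14,15} = 0⊕0⊕1⊕0⊕0⊕1⊕1 = 1
p8 = XOR of data positions {9,10,11,12,13,14,15} = 0⊕1⊕0⊕0⊕0⊕1⊕1 = 1
Parity bits p1,p2,p4,p8 = 1111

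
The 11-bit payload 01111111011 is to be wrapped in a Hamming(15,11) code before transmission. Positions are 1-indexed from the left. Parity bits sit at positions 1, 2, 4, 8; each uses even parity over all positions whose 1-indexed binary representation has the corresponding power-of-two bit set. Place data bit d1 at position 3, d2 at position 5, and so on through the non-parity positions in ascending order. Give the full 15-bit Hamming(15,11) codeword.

100011101111011

Place data bits at non-power-of-two positions: b3=0, b5=1, b6=1, b7=1, b9=1, b10=1, b11=1, b12=1, b13=0, b14=1, b15=1.
p1 = XOR of data positions {3,5,7,9,11,13,15} = 0⊕1⊕1⊕1⊕1⊕0⊕1 = 1
p2 = XOR of data positions {3,6,7,10,11,14,15} = 0⊕1⊕1⊕1⊕1⊕1⊕1 = 0
p4 = XOR of data positions {5,6,7,12,13,14,15} = 1⊕1⊕1⊕1⊕0⊕1⊕1 = 0
p8 = XOR of data positions {9,10,11,12,13,14,15} = 1⊕1⊕1⊕1⊕0⊕1⊕1 = 0
Codeword b1..b15 = 100011101111011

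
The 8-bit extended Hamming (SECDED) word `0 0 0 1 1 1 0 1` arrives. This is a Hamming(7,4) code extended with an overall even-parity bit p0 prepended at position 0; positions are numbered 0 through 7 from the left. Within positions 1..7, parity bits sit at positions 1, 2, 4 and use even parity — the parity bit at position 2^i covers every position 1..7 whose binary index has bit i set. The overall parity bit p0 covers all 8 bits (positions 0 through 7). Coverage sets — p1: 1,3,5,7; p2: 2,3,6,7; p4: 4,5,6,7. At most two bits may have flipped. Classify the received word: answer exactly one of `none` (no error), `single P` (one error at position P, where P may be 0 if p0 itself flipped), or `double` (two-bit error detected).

double

s1: b1⊕b3⊕b5⊕b7 = 0⊕1⊕1⊕1 = 1
s2: b2⊕b3⊕b6⊕b7 = 0⊕1⊕0⊕1 = 0
s4: b4⊕b5⊕b6⊕b7 = 1⊕1⊕0⊕1 = 1
Syndrome (s4...s1) = 101 → position 5.
Overall parity (XOR of all 8 bits, including p0): 0⊕0⊕0⊕1⊕1⊕1⊕0⊕1 = 0
Overall=0, syndrome position=5 → double-bit error detected (uncorrectable).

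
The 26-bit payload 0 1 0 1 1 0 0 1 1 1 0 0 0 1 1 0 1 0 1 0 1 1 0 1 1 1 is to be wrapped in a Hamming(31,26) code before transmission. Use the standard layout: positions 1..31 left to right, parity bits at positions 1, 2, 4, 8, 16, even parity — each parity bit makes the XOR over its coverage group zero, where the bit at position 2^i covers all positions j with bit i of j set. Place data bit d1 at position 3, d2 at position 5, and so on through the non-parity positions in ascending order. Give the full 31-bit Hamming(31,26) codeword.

0000101010011101001101010110111

Place data bits at non-power-of-two positions: b3=0, b5=1, b6=0, b7=1, b9=1, b10=0, b11=0, b12=1, b13=1, b14=1, b15=0, b17=0, b18=0, b19=1, b20=1, b21=0, b22=1, b23=0, b24=1, b25=0, b26=1, b27=1, b28=0, b29=1, b30=1, b31=1.
p1 = XOR of data positions {3,5,7,9,11,13,15,17,19,21,23,25,27,29,31} = 0⊕1⊕1⊕1⊕0⊕1⊕0⊕0⊕1⊕0⊕0⊕0⊕1⊕1⊕1 = 0
p2 = XOR of data positions {3,6,7,10,11,14,15,18,19,22,23,26,27,30,31} = 0⊕0⊕1⊕0⊕0⊕1⊕0⊕0⊕1⊕1⊕0⊕1⊕1⊕1⊕1 = 0
p4 = XOR of data positions {5,6,7,12,13,14,15,20,21,22,23,28,29,30,31} = 1⊕0⊕1⊕1⊕1⊕1⊕0⊕1⊕0⊕1⊕0⊕0⊕1⊕1⊕1 = 0
p8 = XOR of data positions {9,10,11,12,13,14,15,24,25,26,27,28,29,30,31} = 1⊕0⊕0⊕1⊕1⊕1⊕0⊕1⊕0⊕1⊕1⊕0⊕1⊕1⊕1 = 0
p16 = XOR of data positions {17,18,19,20,21,22,23,24,25,26,27,28,29,30,31} = 0⊕0⊕1⊕1⊕0⊕1⊕0⊕1⊕0⊕1⊕1⊕0⊕1⊕1⊕1 = 1
Codeword b1..b31 = 0000101010011101001101010110111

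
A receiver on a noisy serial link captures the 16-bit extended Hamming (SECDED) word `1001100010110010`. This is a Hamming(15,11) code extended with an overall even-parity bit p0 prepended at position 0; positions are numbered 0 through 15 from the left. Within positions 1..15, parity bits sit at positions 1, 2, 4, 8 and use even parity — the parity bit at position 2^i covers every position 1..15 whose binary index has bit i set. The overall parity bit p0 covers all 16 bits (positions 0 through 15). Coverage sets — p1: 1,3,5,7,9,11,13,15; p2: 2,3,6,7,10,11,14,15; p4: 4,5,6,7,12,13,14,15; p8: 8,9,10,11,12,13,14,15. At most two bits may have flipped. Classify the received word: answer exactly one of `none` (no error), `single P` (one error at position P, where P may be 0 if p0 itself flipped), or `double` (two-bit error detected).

s1: b1⊕b3⊕b5⊕b7⊕b9⊕b11⊕b13⊕b15 = 0⊕1⊕0⊕0⊕0⊕1⊕0⊕0 = 0
s2: b2⊕b3⊕b6⊕b7⊕b10⊕b11⊕b14⊕b15 = 0⊕1⊕0⊕0⊕1⊕1⊕1⊕0 = 0
s4: b4⊕b5⊕b6⊕b7⊕b12⊕b13⊕b14⊕b15 = 1⊕0⊕0⊕0⊕0⊕0⊕1⊕0 = 0
s8: b8⊕b9⊕b10⊕b11⊕b12⊕b13⊕b14⊕b15 = 1⊕0⊕1⊕1⊕0⊕0⊕1⊕0 = 0
Syndrome (s8...s1) = 0000 → position 0 (no error).
Overall parity (XOR of all 16 bits, including p0): 1⊕0⊕0⊕1⊕1⊕0⊕0⊕0⊕1⊕0⊕1⊕1⊕0⊕0⊕1⊕0 = 1
Overall=1, syndrome position=0 → single-bit error at position 0.

single 0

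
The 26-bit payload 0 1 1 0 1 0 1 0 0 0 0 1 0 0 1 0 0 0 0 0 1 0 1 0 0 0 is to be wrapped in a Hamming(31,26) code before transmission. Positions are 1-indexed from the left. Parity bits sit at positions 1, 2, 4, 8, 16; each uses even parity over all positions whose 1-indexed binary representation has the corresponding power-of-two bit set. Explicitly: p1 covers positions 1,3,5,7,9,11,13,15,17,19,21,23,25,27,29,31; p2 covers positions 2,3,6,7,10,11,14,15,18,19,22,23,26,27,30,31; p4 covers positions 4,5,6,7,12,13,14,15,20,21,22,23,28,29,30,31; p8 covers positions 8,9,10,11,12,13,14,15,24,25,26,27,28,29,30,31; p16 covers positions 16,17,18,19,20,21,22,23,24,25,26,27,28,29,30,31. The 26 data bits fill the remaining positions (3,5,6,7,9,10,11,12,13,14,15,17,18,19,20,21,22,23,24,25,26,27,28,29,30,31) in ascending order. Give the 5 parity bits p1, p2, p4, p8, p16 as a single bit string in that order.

Place data bits at non-power-of-two positions: b3=0, b5=1, b6=1, b7=0, b9=1, b10=0, b11=1, b12=0, b13=0, b14=0, b15=0, b17=1, b18=0, b19=0, b20=1, b21=0, b22=0, b23=0, b24=0, b25=0, b26=1, b27=0, b28=1, b29=0, b30=0, b31=0.
p1 = XOR of data positions {3,5,7,9,11,13,15,17,19,21,23,25,27,29,31} = 0⊕1⊕0⊕1⊕1⊕0⊕0⊕1⊕0⊕0⊕0⊕0⊕0⊕0⊕0 = 0
p2 = XOR of data positions {3,6,7,10,11,14,15,18,19,22,23,26,27,30,31} = 0⊕1⊕0⊕0⊕1⊕0⊕0⊕0⊕0⊕0⊕0⊕1⊕0⊕0⊕0 = 1
p4 = XOR of data positions {5,6,7,12,13,14,15,20,21,22,23,28,29,30,31} = 1⊕1⊕0⊕0⊕0⊕0⊕0⊕1⊕0⊕0⊕0⊕1⊕0⊕0⊕0 = 0
p8 = XOR of data positions {9,10,11,12,13,14,15,24,25,26,27,28,29,30,31} = 1⊕0⊕1⊕0⊕0⊕0⊕0⊕0⊕0⊕1⊕0⊕1⊕0⊕0⊕0 = 0
p16 = XOR of data positions {17,18,19,20,21,22,23,24,25,26,27,28,29,30,31} = 1⊕0⊕0⊕1⊕0⊕0⊕0⊕0⊕0⊕1⊕0⊕1⊕0⊕0⊕0 = 0
Parity bits p1,p2,p4,p8,p16 = 01000

01000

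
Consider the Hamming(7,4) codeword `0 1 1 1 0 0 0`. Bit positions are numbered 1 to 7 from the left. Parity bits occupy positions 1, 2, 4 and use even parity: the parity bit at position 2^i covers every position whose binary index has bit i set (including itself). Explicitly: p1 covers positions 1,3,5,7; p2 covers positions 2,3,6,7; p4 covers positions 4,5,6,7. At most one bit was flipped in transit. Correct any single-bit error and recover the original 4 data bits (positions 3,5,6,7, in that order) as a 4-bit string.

1100

s1: b1⊕b3⊕b5⊕b7 = 0⊕1⊕0⊕0 = 1
s2: b2⊕b3⊕b6⊕b7 = 1⊕1⊕0⊕0 = 0
s4: b4⊕b5⊕b6⊕b7 = 1⊕0⊕0⊕0 = 1
Syndrome (s4...s1) = 101 → position 5.
Flip bit 5: corrected codeword = 0111100
Data bits at positions 3,5,6,7: 1100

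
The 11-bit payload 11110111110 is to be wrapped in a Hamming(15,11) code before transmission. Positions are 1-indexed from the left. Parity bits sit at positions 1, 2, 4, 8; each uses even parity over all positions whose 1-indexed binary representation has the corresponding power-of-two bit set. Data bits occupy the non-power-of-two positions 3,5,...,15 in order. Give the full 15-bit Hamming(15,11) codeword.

101011110111110

Place data bits at non-power-of-two positions: b3=1, b5=1, b6=1, b7=1, b9=0, b10=1, b11=1, b12=1, b13=1, b14=1, b15=0.
p1 = XOR of data positions {3,5,7,9,11,13,15} = 1⊕1⊕1⊕0⊕1⊕1⊕0 = 1
p2 = XOR of data positions {3,6,7,10,11,14,15} = 1⊕1⊕1⊕1⊕1⊕1⊕0 = 0
p4 = XOR of data positions {5,6,7,12,13,14,15} = 1⊕1⊕1⊕1⊕1⊕1⊕0 = 0
p8 = XOR of data positions {9,10,11,12,13,14,15} = 0⊕1⊕1⊕1⊕1⊕1⊕0 = 1
Codeword b1..b15 = 101011110111110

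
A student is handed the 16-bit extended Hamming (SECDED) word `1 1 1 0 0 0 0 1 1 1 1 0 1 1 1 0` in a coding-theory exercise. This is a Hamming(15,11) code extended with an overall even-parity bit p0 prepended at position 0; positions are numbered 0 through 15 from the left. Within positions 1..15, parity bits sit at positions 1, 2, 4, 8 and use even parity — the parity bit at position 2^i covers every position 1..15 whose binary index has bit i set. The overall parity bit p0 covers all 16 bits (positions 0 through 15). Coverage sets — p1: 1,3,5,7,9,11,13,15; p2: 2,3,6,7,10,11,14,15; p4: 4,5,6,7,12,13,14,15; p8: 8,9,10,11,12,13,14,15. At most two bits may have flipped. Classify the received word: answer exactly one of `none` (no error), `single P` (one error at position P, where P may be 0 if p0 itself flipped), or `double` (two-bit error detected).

none

s1: b1⊕b3⊕b5⊕b7⊕b9⊕b11⊕b13⊕b15 = 1⊕0⊕0⊕1⊕1⊕0⊕1⊕0 = 0
s2: b2⊕b3⊕b6⊕b7⊕b10⊕b11⊕b14⊕b15 = 1⊕0⊕0⊕1⊕1⊕0⊕1⊕0 = 0
s4: b4⊕b5⊕b6⊕b7⊕b12⊕b13⊕b14⊕b15 = 0⊕0⊕0⊕1⊕1⊕1⊕1⊕0 = 0
s8: b8⊕b9⊕b10⊕b11⊕b12⊕b13⊕b14⊕b15 = 1⊕1⊕1⊕0⊕1⊕1⊕1⊕0 = 0
Syndrome (s8...s1) = 0000 → position 0 (no error).
Overall parity (XOR of all 16 bits, including p0): 1⊕1⊕1⊕0⊕0⊕0⊕0⊕1⊕1⊕1⊕1⊕0⊕1⊕1⊕1⊕0 = 0
Overall=0, syndrome position=0 → no error.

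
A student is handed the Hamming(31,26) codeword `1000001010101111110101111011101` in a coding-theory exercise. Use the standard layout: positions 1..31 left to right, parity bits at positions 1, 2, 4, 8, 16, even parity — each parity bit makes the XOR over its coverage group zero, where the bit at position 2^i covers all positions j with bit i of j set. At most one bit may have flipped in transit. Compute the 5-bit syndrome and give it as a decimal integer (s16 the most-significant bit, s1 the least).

s1: b1⊕b3⊕b5⊕b7⊕b9⊕b11⊕b13⊕b15⊕b17⊕b19⊕b21⊕b23⊕b25⊕b27⊕b29⊕b31 = 1⊕0⊕0⊕1⊕1⊕1⊕1⊕1⊕1⊕0⊕0⊕1⊕1⊕1⊕1⊕1 = 0
s2: b2⊕b3⊕b6⊕b7⊕b10⊕b11⊕b14⊕b15⊕b18⊕b19⊕b22⊕b23⊕b26⊕b27⊕b30⊕b31 = 0⊕0⊕0⊕1⊕0⊕1⊕1⊕1⊕1⊕0⊕1⊕1⊕0⊕1⊕0⊕1 = 1
s4: b4⊕b5⊕b6⊕b7⊕b12⊕b13⊕b14⊕b15⊕b20⊕b21⊕b22⊕b23⊕b28⊕b29⊕b30⊕b31 = 0⊕0⊕0⊕1⊕0⊕1⊕1⊕1⊕1⊕0⊕1⊕1⊕1⊕1⊕0⊕1 = 0
s8: b8⊕b9⊕b10⊕b11⊕b12⊕b13⊕b14⊕b15⊕b24⊕b25⊕b26⊕b27⊕b28⊕b29⊕b30⊕b31 = 0⊕1⊕0⊕1⊕0⊕1⊕1⊕1⊕1⊕1⊕0⊕1⊕1⊕1⊕0⊕1 = 1
s16: b16⊕b17⊕b18⊕b19⊕b20⊕b21⊕b22⊕b23⊕b24⊕b25⊕b26⊕b27⊕b28⊕b29⊕b30⊕b31 = 1⊕1⊕1⊕0⊕1⊕0⊕1⊕1⊕1⊕1⊕0⊕1⊕1⊕1⊕0⊕1 = 0
Syndrome (s16...s1) = 01010 → position 10.

10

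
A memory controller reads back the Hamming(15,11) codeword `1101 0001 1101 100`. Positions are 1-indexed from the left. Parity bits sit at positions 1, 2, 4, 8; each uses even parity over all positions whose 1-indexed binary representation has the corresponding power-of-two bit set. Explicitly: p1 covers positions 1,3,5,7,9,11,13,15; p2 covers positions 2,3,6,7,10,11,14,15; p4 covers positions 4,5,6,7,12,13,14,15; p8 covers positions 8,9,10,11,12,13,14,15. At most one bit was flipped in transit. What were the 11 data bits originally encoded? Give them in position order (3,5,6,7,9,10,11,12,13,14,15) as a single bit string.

s1: b1⊕b3⊕b5⊕b7⊕b9⊕b11⊕b13⊕b15 = 1⊕0⊕0⊕0⊕1⊕0⊕1⊕0 = 1
s2: b2⊕b3⊕b6⊕b7⊕b10⊕b11⊕b14⊕b15 = 1⊕0⊕0⊕0⊕1⊕0⊕0⊕0 = 0
s4: b4⊕b5⊕b6⊕b7⊕b12⊕b13⊕b14⊕b15 = 1⊕0⊕0⊕0⊕1⊕1⊕0⊕0 = 1
s8: b8⊕b9⊕b10⊕b11⊕b12⊕b13⊕b14⊕b15 = 1⊕1⊕1⊕0⊕1⊕1⊕0⊕0 = 1
Syndrome (s8...s1) = 1101 → position 13.
Flip bit 13: corrected codeword = 110100011101000
Data bits at positions 3,5,6,7,9,10,11,12,13,14,15: 00001101000

00001101000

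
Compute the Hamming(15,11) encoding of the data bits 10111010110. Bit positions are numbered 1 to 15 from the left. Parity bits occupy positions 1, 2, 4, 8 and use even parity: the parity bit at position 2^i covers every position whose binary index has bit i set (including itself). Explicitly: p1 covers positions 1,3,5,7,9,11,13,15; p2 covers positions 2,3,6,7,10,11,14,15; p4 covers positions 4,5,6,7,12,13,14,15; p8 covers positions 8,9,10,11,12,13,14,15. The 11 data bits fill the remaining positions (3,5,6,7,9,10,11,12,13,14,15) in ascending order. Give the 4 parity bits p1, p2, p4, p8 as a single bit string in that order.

Place data bits at non-power-of-two positions: b3=1, b5=0, b6=1, b7=1, b9=1, b10=0, b11=1, b12=0, b13=1, b14=1, b15=0.
p1 = XOR of data positions {3,5,7,9,11,13,15} = 1⊕0⊕1⊕1⊕1⊕1⊕0 = 1
p2 = XOR of data positions {3,6,7,10,11,14,15} = 1⊕1⊕1⊕0⊕1⊕1⊕0 = 1
p4 = XOR of data positions {5,6,7,12,13,14,15} = 0⊕1⊕1⊕0⊕1⊕1⊕0 = 0
p8 = XOR of data positions {9,10,11,12,13,14,15} = 1⊕0⊕1⊕0⊕1⊕1⊕0 = 0
Parity bits p1,p2,p4,p8 = 1100

1100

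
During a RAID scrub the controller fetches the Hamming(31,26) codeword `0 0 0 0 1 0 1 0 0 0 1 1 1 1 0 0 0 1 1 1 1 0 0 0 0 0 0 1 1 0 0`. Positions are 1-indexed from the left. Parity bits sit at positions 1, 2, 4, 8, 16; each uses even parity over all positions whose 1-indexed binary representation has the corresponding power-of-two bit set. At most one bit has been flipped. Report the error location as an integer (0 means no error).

7

s1: b1⊕b3⊕b5⊕b7⊕b9⊕b11⊕b13⊕b15⊕b17⊕b19⊕b21⊕b23⊕b25⊕b27⊕b29⊕b31 = 0⊕0⊕1⊕1⊕0⊕1⊕1⊕0⊕0⊕1⊕1⊕0⊕0⊕0⊕1⊕0 = 1
s2: b2⊕b3⊕b6⊕b7⊕b10⊕b11⊕b14⊕b15⊕b18⊕b19⊕b22⊕b23⊕b26⊕b27⊕b30⊕b31 = 0⊕0⊕0⊕1⊕0⊕1⊕1⊕0⊕1⊕1⊕0⊕0⊕0⊕0⊕0⊕0 = 1
s4: b4⊕b5⊕b6⊕b7⊕b12⊕b13⊕b14⊕b15⊕b20⊕b21⊕b22⊕b23⊕b28⊕b29⊕b30⊕b31 = 0⊕1⊕0⊕1⊕1⊕1⊕1⊕0⊕1⊕1⊕0⊕0⊕1⊕1⊕0⊕0 = 1
s8: b8⊕b9⊕b10⊕b11⊕b12⊕b13⊕b14⊕b15⊕b24⊕b25⊕b26⊕b27⊕b28⊕b29⊕b30⊕b31 = 0⊕0⊕0⊕1⊕1⊕1⊕1⊕0⊕0⊕0⊕0⊕0⊕1⊕1⊕0⊕0 = 0
s16: b16⊕b17⊕b18⊕b19⊕b20⊕b21⊕b22⊕b23⊕b24⊕b25⊕b26⊕b27⊕b28⊕b29⊕b30⊕b31 = 0⊕0⊕1⊕1⊕1⊕1⊕0⊕0⊕0⊕0⊕0⊕0⊕1⊕1⊕0⊕0 = 0
Syndrome (s16...s1) = 00111 → position 7.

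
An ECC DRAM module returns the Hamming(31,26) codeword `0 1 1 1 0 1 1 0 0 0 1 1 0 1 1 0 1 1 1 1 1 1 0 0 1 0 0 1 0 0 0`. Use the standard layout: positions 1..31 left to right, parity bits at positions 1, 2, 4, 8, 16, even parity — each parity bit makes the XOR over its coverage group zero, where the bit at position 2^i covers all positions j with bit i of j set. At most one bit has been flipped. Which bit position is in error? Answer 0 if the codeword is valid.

0

s1: b1⊕b3⊕b5⊕b7⊕b9⊕b11⊕b13⊕b15⊕b17⊕b19⊕b21⊕b23⊕b25⊕b27⊕b29⊕b31 = 0⊕1⊕0⊕1⊕0⊕1⊕0⊕1⊕1⊕1⊕1⊕0⊕1⊕0⊕0⊕0 = 0
s2: b2⊕b3⊕b6⊕b7⊕b10⊕b11⊕b14⊕b15⊕b18⊕b19⊕b22⊕b23⊕b26⊕b27⊕b30⊕b31 = 1⊕1⊕1⊕1⊕0⊕1⊕1⊕1⊕1⊕1⊕1⊕0⊕0⊕0⊕0⊕0 = 0
s4: b4⊕b5⊕b6⊕b7⊕b12⊕b13⊕b14⊕b15⊕b20⊕b21⊕b22⊕b23⊕b28⊕b29⊕b30⊕b31 = 1⊕0⊕1⊕1⊕1⊕0⊕1⊕1⊕1⊕1⊕1⊕0⊕1⊕0⊕0⊕0 = 0
s8: b8⊕b9⊕b10⊕b11⊕b12⊕b13⊕b14⊕b15⊕b24⊕b25⊕b26⊕b27⊕b28⊕b29⊕b30⊕b31 = 0⊕0⊕0⊕1⊕1⊕0⊕1⊕1⊕0⊕1⊕0⊕0⊕1⊕0⊕0⊕0 = 0
s16: b16⊕b17⊕b18⊕b19⊕b20⊕b21⊕b22⊕b23⊕b24⊕b25⊕b26⊕b27⊕b28⊕b29⊕b30⊕b31 = 0⊕1⊕1⊕1⊕1⊕1⊕1⊕0⊕0⊕1⊕0⊕0⊕1⊕0⊕0⊕0 = 0
Syndrome (s16...s1) = 00000 → position 0 (no error).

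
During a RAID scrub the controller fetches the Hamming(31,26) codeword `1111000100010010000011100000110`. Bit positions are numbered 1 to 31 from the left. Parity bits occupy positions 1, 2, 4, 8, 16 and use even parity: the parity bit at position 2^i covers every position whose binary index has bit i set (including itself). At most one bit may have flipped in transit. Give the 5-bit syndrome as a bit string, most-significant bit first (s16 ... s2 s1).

s1: b1⊕b3⊕b5⊕b7⊕b9⊕b11⊕b13⊕b15⊕b17⊕b19⊕b21⊕b23⊕b25⊕b27⊕b29⊕b31 = 1⊕1⊕0⊕0⊕0⊕0⊕0⊕1⊕0⊕0⊕1⊕1⊕0⊕0⊕1⊕0 = 0
s2: b2⊕b3⊕b6⊕b7⊕b10⊕b11⊕b14⊕b15⊕b18⊕b19⊕b22⊕b23⊕b26⊕b27⊕b30⊕b31 = 1⊕1⊕0⊕0⊕0⊕0⊕0⊕1⊕0⊕0⊕1⊕1⊕0⊕0⊕1⊕0 = 0
s4: b4⊕b5⊕b6⊕b7⊕b12⊕b13⊕b14⊕b15⊕b20⊕b21⊕b22⊕b23⊕b28⊕b29⊕b30⊕b31 = 1⊕0⊕0⊕0⊕1⊕0⊕0⊕1⊕0⊕1⊕1⊕1⊕0⊕1⊕1⊕0 = 0
s8: b8⊕b9⊕b10⊕b11⊕b12⊕b13⊕b14⊕b15⊕b24⊕b25⊕b26⊕b27⊕b28⊕b29⊕b30⊕b31 = 1⊕0⊕0⊕0⊕1⊕0⊕0⊕1⊕0⊕0⊕0⊕0⊕0⊕1⊕1⊕0 = 1
s16: b16⊕b17⊕b18⊕b19⊕b20⊕b21⊕b22⊕b23⊕b24⊕b25⊕b26⊕b27⊕b28⊕b29⊕b30⊕b31 = 0⊕0⊕0⊕0⊕0⊕1⊕1⊕1⊕0⊕0⊕0⊕0⊕0⊕1⊕1⊕0 = 1
Syndrome (s16...s1) = 11000 → position 24.

11000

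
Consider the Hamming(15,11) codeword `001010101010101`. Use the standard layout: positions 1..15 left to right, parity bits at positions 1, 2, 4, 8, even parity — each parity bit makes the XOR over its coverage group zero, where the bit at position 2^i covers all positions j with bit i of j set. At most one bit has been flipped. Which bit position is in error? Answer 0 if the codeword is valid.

1

s1: b1⊕b3⊕b5⊕b7⊕b9⊕b11⊕b13⊕b15 = 0⊕1⊕1⊕1⊕1⊕1⊕1⊕1 = 1
s2: b2⊕b3⊕b6⊕b7⊕b10⊕b11⊕b14⊕b15 = 0⊕1⊕0⊕1⊕0⊕1⊕0⊕1 = 0
s4: b4⊕b5⊕b6⊕b7⊕b12⊕b13⊕b14⊕b15 = 0⊕1⊕0⊕1⊕0⊕1⊕0⊕1 = 0
s8: b8⊕b9⊕b10⊕b11⊕b12⊕b13⊕b14⊕b15 = 0⊕1⊕0⊕1⊕0⊕1⊕0⊕1 = 0
Syndrome (s8...s1) = 0001 → position 1.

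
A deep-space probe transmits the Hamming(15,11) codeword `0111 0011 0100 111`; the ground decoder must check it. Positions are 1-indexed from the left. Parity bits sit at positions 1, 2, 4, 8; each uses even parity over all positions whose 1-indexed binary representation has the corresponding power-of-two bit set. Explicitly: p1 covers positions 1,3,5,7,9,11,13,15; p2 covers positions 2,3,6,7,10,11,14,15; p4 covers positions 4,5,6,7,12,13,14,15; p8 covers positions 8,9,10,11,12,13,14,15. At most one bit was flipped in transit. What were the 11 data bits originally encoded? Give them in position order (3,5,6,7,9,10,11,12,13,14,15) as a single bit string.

10010101111

s1: b1⊕b3⊕b5⊕b7⊕b9⊕b11⊕b13⊕b15 = 0⊕1⊕0⊕1⊕0⊕0⊕1⊕1 = 0
s2: b2⊕b3⊕b6⊕b7⊕b10⊕b11⊕b14⊕b15 = 1⊕1⊕0⊕1⊕1⊕0⊕1⊕1 = 0
s4: b4⊕b5⊕b6⊕b7⊕b12⊕b13⊕b14⊕b15 = 1⊕0⊕0⊕1⊕0⊕1⊕1⊕1 = 1
s8: b8⊕b9⊕b10⊕b11⊕b12⊕b13⊕b14⊕b15 = 1⊕0⊕1⊕0⊕0⊕1⊕1⊕1 = 1
Syndrome (s8...s1) = 1100 → position 12.
Flip bit 12: corrected codeword = 011100110101111
Data bits at positions 3,5,6,7,9,10,11,12,13,14,15: 10010101111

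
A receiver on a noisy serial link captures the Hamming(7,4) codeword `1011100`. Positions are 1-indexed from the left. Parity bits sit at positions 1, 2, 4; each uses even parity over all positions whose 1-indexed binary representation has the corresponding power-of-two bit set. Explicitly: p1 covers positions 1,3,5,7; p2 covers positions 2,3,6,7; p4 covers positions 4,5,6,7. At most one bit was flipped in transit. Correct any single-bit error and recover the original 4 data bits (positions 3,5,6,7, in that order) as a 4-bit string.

0100

s1: b1⊕b3⊕b5⊕b7 = 1⊕1⊕1⊕0 = 1
s2: b2⊕b3⊕b6⊕b7 = 0⊕1⊕0⊕0 = 1
s4: b4⊕b5⊕b6⊕b7 = 1⊕1⊕0⊕0 = 0
Syndrome (s4...s1) = 011 → position 3.
Flip bit 3: corrected codeword = 1001100
Data bits at positions 3,5,6,7: 0100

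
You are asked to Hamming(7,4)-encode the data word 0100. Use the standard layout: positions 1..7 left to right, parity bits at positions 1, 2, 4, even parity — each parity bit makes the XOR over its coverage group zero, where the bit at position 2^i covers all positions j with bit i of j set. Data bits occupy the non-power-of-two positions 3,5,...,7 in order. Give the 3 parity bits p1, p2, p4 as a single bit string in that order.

Place data bits at non-power-of-two positions: b3=0, b5=1, b6=0, b7=0.
p1 = XOR of data positions {3,5,7} = 0⊕1⊕0 = 1
p2 = XOR of data positions {3,6,7} = 0⊕0⊕0 = 0
p4 = XOR of data positions {5,6,7} = 1⊕0⊕0 = 1
Parity bits p1,p2,p4 = 101

101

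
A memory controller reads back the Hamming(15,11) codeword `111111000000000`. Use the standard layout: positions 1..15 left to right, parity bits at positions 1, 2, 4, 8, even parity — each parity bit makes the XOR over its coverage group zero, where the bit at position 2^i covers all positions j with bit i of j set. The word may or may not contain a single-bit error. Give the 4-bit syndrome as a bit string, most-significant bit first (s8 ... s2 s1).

0111

s1: b1⊕b3⊕b5⊕b7⊕b9⊕b11⊕b13⊕b15 = 1⊕1⊕1⊕0⊕0⊕0⊕0⊕0 = 1
s2: b2⊕b3⊕b6⊕b7⊕b10⊕b11⊕b14⊕b15 = 1⊕1⊕1⊕0⊕0⊕0⊕0⊕0 = 1
s4: b4⊕b5⊕b6⊕b7⊕b12⊕b13⊕b14⊕b15 = 1⊕1⊕1⊕0⊕0⊕0⊕0⊕0 = 1
s8: b8⊕b9⊕b10⊕b11⊕b12⊕b13⊕b14⊕b15 = 0⊕0⊕0⊕0⊕0⊕0⊕0⊕0 = 0
Syndrome (s8...s1) = 0111 → position 7.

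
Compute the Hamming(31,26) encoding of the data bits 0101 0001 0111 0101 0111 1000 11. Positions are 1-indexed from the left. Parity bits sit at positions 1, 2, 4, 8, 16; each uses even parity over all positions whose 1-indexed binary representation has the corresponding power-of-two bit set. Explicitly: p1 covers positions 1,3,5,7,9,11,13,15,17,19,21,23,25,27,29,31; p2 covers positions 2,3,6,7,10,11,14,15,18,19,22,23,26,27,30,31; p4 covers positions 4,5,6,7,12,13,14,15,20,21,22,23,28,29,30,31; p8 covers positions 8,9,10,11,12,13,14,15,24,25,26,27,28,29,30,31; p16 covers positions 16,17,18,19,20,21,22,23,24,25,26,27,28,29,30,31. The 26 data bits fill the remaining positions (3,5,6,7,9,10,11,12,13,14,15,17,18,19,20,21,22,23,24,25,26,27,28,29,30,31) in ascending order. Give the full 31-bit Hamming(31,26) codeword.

1001101000010111101010111100011

Place data bits at non-power-of-two positions: b3=0, b5=1, b6=0, b7=1, b9=0, b10=0, b11=0, b12=1, b13=0, b14=1, b15=1, b17=1, b18=0, b19=1, b20=0, b21=1, b22=0, b23=1, b24=1, b25=1, b26=1, b27=0, b28=0, b29=0, b30=1, b31=1.
p1 = XOR of data positions {3,5,7,9,11,13,15,17,19,21,23,25,27,29,31} = 0⊕1⊕1⊕0⊕0⊕0⊕1⊕1⊕1⊕1⊕1⊕1⊕0⊕0⊕1 = 1
p2 = XOR of data positions {3,6,7,10,11,14,15,18,19,22,23,26,27,30,31} = 0⊕0⊕1⊕0⊕0⊕1⊕1⊕0⊕1⊕0⊕1⊕1⊕0⊕1⊕1 = 0
p4 = XOR of data positions {5,6,7,12,13,14,15,20,21,22,23,28,29,30,31} = 1⊕0⊕1⊕1⊕0⊕1⊕1⊕0⊕1⊕0⊕1⊕0⊕0⊕1⊕1 = 1
p8 = XOR of data positions {9,10,11,12,13,14,15,24,25,26,27,28,29,30,31} = 0⊕0⊕0⊕1⊕0⊕1⊕1⊕1⊕1⊕1⊕0⊕0⊕0⊕1⊕1 = 0
p16 = XOR of data positions {17,18,19,20,21,22,23,24,25,26,27,28,29,30,31} = 1⊕0⊕1⊕0⊕1⊕0⊕1⊕1⊕1⊕1⊕0⊕0⊕0⊕1⊕1 = 1
Codeword b1..b31 = 1001101000010111101010111100011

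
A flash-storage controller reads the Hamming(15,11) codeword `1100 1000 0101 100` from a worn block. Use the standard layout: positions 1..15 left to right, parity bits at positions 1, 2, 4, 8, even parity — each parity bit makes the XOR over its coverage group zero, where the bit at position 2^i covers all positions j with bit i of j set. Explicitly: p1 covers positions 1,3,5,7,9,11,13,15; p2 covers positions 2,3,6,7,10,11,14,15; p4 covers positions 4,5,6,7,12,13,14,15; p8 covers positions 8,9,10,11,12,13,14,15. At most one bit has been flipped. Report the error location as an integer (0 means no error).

s1: b1⊕b3⊕b5⊕b7⊕b9⊕b11⊕b13⊕b15 = 1⊕0⊕1⊕0⊕0⊕0⊕1⊕0 = 1
s2: b2⊕b3⊕b6⊕b7⊕b10⊕b11⊕b14⊕b15 = 1⊕0⊕0⊕0⊕1⊕0⊕0⊕0 = 0
s4: b4⊕b5⊕b6⊕b7⊕b12⊕b13⊕b14⊕b15 = 0⊕1⊕0⊕0⊕1⊕1⊕0⊕0 = 1
s8: b8⊕b9⊕b10⊕b11⊕b12⊕b13⊕b14⊕b15 = 0⊕0⊕1⊕0⊕1⊕1⊕0⊕0 = 1
Syndrome (s8...s1) = 1101 → position 13.

13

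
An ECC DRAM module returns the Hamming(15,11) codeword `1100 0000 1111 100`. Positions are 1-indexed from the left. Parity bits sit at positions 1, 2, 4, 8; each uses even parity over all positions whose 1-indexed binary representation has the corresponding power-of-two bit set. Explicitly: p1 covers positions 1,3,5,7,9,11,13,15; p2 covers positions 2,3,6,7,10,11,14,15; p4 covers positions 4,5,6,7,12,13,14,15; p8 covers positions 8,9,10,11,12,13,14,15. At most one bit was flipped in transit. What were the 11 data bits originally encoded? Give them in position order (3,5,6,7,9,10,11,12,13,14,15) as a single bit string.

00001011100

s1: b1⊕b3⊕b5⊕b7⊕b9⊕b11⊕b13⊕b15 = 1⊕0⊕0⊕0⊕1⊕1⊕1⊕0 = 0
s2: b2⊕b3⊕b6⊕b7⊕b10⊕b11⊕b14⊕b15 = 1⊕0⊕0⊕0⊕1⊕1⊕0⊕0 = 1
s4: b4⊕b5⊕b6⊕b7⊕b12⊕b13⊕b14⊕b15 = 0⊕0⊕0⊕0⊕1⊕1⊕0⊕0 = 0
s8: b8⊕b9⊕b10⊕b11⊕b12⊕b13⊕b14⊕b15 = 0⊕1⊕1⊕1⊕1⊕1⊕0⊕0 = 1
Syndrome (s8...s1) = 1010 → position 10.
Flip bit 10: corrected codeword = 110000001011100
Data bits at positions 3,5,6,7,9,10,11,12,13,14,15: 00001011100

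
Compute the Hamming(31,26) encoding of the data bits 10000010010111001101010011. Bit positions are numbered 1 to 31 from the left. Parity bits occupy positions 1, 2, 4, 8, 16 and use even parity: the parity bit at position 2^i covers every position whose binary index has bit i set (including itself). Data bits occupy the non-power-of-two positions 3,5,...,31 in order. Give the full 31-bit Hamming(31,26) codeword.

Place data bits at non-power-of-two positions: b3=1, b5=0, b6=0, b7=0, b9=0, b10=0, b11=1, b12=0, b13=0, b14=1, b15=0, b17=1, b18=1, b19=1, b20=0, b21=0, b22=1, b23=1, b24=0, b25=1, b26=0, b27=1, b28=0, b29=0, b30=1, b31=1.
p1 = XOR of data positions {3,5,7,9,11,13,15,17,19,21,23,25,27,29,31} = 1⊕0⊕0⊕0⊕1⊕0⊕0⊕1⊕1⊕0⊕1⊕1⊕1⊕0⊕1 = 0
p2 = XOR of data positions {3,6,7,10,11,14,15,18,19,22,23,26,27,30,31} = 1⊕0⊕0⊕0⊕1⊕1⊕0⊕1⊕1⊕1⊕1⊕0⊕1⊕1⊕1 = 0
p4 = XOR of data positions {5,6,7,12,13,14,15,20,21,22,23,28,29,30,31} = 0⊕0⊕0⊕0⊕0⊕1⊕0⊕0⊕0⊕1⊕1⊕0⊕0⊕1⊕1 = 1
p8 = XOR of data positions {9,10,11,12,13,14,15,24,25,26,27,28,29,30,31} = 0⊕0⊕1⊕0⊕0⊕1⊕0⊕0⊕1⊕0⊕1⊕0⊕0⊕1⊕1 = 0
p16 = XOR of data positions {17,18,19,20,21,22,23,24,25,26,27,28,29,30,31} = 1⊕1⊕1⊕0⊕0⊕1⊕1⊕0⊕1⊕0⊕1⊕0⊕0⊕1⊕1 = 1
Codeword b1..b31 = 0011000000100101111001101010011

0011000000100101111001101010011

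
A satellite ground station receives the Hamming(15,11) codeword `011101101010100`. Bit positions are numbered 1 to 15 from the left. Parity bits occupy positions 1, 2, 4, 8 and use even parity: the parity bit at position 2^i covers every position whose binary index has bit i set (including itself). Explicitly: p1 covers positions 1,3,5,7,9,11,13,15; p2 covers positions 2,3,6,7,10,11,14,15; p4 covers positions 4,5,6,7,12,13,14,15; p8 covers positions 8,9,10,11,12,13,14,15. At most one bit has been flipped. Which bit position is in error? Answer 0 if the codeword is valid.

11

s1: b1⊕b3⊕b5⊕b7⊕b9⊕b11⊕b13⊕b15 = 0⊕1⊕0⊕1⊕1⊕1⊕1⊕0 = 1
s2: b2⊕b3⊕b6⊕b7⊕b10⊕b11⊕b14⊕b15 = 1⊕1⊕1⊕1⊕0⊕1⊕0⊕0 = 1
s4: b4⊕b5⊕b6⊕b7⊕b12⊕b13⊕b14⊕b15 = 1⊕0⊕1⊕1⊕0⊕1⊕0⊕0 = 0
s8: b8⊕b9⊕b10⊕b11⊕b12⊕b13⊕b14⊕b15 = 0⊕1⊕0⊕1⊕0⊕1⊕0⊕0 = 1
Syndrome (s8...s1) = 1011 → position 11.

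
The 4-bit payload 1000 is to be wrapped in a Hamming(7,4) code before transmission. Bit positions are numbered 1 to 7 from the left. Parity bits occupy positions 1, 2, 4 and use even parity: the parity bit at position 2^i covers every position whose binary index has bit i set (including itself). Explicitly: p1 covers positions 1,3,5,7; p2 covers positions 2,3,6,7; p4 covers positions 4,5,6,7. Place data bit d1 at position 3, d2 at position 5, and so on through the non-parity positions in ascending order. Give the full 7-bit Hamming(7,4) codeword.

1110000

Place data bits at non-power-of-two positions: b3=1, b5=0, b6=0, b7=0.
p1 = XOR of data positions {3,5,7} = 1⊕0⊕0 = 1
p2 = XOR of data positions {3,6,7} = 1⊕0⊕0 = 1
p4 = XOR of data positions {5,6,7} = 0⊕0⊕0 = 0
Codeword b1..b7 = 1110000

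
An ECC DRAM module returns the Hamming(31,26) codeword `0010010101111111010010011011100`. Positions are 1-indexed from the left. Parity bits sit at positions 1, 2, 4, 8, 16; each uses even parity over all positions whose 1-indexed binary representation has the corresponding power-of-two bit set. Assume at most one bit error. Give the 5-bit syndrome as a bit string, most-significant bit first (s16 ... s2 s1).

00000

s1: b1⊕b3⊕b5⊕b7⊕b9⊕b11⊕b13⊕b15⊕b17⊕b19⊕b21⊕b23⊕b25⊕b27⊕b29⊕b31 = 0⊕1⊕0⊕0⊕0⊕1⊕1⊕1⊕0⊕0⊕1⊕0⊕1⊕1⊕1⊕0 = 0
s2: b2⊕b3⊕b6⊕b7⊕b10⊕b11⊕b14⊕b15⊕b18⊕b19⊕b22⊕b23⊕b26⊕b27⊕b30⊕b31 = 0⊕1⊕1⊕0⊕1⊕1⊕1⊕1⊕1⊕0⊕0⊕0⊕0⊕1⊕0⊕0 = 0
s4: b4⊕b5⊕b6⊕b7⊕b12⊕b13⊕b14⊕b15⊕b20⊕b21⊕b22⊕b23⊕b28⊕b29⊕b30⊕b31 = 0⊕0⊕1⊕0⊕1⊕1⊕1⊕1⊕0⊕1⊕0⊕0⊕1⊕1⊕0⊕0 = 0
s8: b8⊕b9⊕b10⊕b11⊕b12⊕b13⊕b14⊕b15⊕b24⊕b25⊕b26⊕b27⊕b28⊕b29⊕b30⊕b31 = 1⊕0⊕1⊕1⊕1⊕1⊕1⊕1⊕1⊕1⊕0⊕1⊕1⊕1⊕0⊕0 = 0
s16: b16⊕b17⊕b18⊕b19⊕b20⊕b21⊕b22⊕b23⊕b24⊕b25⊕b26⊕b27⊕b28⊕b29⊕b30⊕b31 = 1⊕0⊕1⊕0⊕0⊕1⊕0⊕0⊕1⊕1⊕0⊕1⊕1⊕1⊕0⊕0 = 0
Syndrome (s16...s1) = 00000 → position 0 (no error).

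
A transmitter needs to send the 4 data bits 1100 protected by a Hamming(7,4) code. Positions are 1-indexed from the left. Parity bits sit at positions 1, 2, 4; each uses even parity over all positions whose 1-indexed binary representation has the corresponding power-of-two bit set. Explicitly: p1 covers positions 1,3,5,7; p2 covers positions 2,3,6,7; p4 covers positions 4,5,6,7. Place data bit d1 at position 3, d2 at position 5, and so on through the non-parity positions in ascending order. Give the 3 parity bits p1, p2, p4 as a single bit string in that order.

011

Place data bits at non-power-of-two positions: b3=1, b5=1, b6=0, b7=0.
p1 = XOR of data positions {3,5,7} = 1⊕1⊕0 = 0
p2 = XOR of data positions {3,6,7} = 1⊕0⊕0 = 1
p4 = XOR of data positions {5,6,7} = 1⊕0⊕0 = 1
Parity bits p1,p2,p4 = 011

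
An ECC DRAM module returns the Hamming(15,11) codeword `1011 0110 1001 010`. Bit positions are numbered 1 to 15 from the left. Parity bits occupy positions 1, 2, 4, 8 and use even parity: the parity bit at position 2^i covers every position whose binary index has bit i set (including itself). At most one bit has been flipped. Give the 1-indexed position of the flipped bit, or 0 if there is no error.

s1: b1⊕b3⊕b5⊕b7⊕b9⊕b11⊕b13⊕b15 = 1⊕1⊕0⊕1⊕1⊕0⊕0⊕0 = 0
s2: b2⊕b3⊕b6⊕b7⊕b10⊕b11⊕b14⊕b15 = 0⊕1⊕1⊕1⊕0⊕0⊕1⊕0 = 0
s4: b4⊕b5⊕b6⊕b7⊕b12⊕b13⊕b14⊕b15 = 1⊕0⊕1⊕1⊕1⊕0⊕1⊕0 = 1
s8: b8⊕b9⊕b10⊕b11⊕b12⊕b13⊕b14⊕b15 = 0⊕1⊕0⊕0⊕1⊕0⊕1⊕0 = 1
Syndrome (s8...s1) = 1100 → position 12.

12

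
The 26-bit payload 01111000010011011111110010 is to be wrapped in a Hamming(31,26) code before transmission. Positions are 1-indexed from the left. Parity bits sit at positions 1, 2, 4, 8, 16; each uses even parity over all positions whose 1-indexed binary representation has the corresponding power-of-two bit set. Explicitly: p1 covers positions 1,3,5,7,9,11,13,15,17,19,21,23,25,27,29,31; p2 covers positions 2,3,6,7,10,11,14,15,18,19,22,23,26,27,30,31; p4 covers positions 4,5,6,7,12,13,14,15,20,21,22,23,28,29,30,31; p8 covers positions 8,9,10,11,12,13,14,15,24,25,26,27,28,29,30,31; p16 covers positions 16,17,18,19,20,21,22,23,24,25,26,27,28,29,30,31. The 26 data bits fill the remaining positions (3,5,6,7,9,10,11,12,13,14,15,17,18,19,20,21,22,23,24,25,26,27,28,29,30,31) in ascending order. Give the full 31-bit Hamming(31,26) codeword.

0000111110000100011011111110010

Place data bits at non-power-of-two positions: b3=0, b5=1, b6=1, b7=1, b9=1, b10=0, b11=0, b12=0, b13=0, b14=1, b15=0, b17=0, b18=1, b19=1, b20=0, b21=1, b22=1, b23=1, b24=1, b25=1, b26=1, b27=1, b28=0, b29=0, b30=1, b31=0.
p1 = XOR of data positions {3,5,7,9,11,13,15,17,19,21,23,25,27,29,31} = 0⊕1⊕1⊕1⊕0⊕0⊕0⊕0⊕1⊕1⊕1⊕1⊕1⊕0⊕0 = 0
p2 = XOR of data positions {3,6,7,10,11,14,15,18,19,22,23,26,27,30,31} = 0⊕1⊕1⊕0⊕0⊕1⊕0⊕1⊕1⊕1⊕1⊕1⊕1⊕1⊕0 = 0
p4 = XOR of data positions {5,6,7,12,13,14,15,20,21,22,23,28,29,30,31} = 1⊕1⊕1⊕0⊕0⊕1⊕0⊕0⊕1⊕1⊕1⊕0⊕0⊕1⊕0 = 0
p8 = XOR of data positions {9,10,11,12,13,14,15,24,25,26,27,28,29,30,31} = 1⊕0⊕0⊕0⊕0⊕1⊕0⊕1⊕1⊕1⊕1⊕0⊕0⊕1⊕0 = 1
p16 = XOR of data positions {17,18,19,20,21,22,23,24,25,26,27,28,29,30,31} = 0⊕1⊕1⊕0⊕1⊕1⊕1⊕1⊕1⊕1⊕1⊕0⊕0⊕1⊕0 = 0
Codeword b1..b31 = 0000111110000100011011111110010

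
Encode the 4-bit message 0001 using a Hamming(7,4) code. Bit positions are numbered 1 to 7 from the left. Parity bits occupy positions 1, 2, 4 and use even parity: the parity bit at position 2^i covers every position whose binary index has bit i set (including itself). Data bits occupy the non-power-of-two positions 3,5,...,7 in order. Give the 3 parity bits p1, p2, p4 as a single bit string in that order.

111

Place data bits at non-power-of-two positions: b3=0, b5=0, b6=0, b7=1.
p1 = XOR of data positions {3,5,7} = 0⊕0⊕1 = 1
p2 = XOR of data positions {3,6,7} = 0⊕0⊕1 = 1
p4 = XOR of data positions {5,6,7} = 0⊕0⊕1 = 1
Parity bits p1,p2,p4 = 111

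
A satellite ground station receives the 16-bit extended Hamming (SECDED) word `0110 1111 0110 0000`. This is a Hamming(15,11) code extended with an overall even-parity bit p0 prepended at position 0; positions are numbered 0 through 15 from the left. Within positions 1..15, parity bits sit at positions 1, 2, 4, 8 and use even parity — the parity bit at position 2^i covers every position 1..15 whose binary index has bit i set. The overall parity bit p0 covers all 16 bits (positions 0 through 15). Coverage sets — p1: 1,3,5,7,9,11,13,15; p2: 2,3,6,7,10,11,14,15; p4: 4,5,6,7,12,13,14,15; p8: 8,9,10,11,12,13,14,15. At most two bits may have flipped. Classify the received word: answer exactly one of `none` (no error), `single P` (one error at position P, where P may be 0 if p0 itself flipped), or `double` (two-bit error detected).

none

s1: b1⊕b3⊕b5⊕b7⊕b9⊕b11⊕b13⊕b15 = 1⊕0⊕1⊕1⊕1⊕0⊕0⊕0 = 0
s2: b2⊕b3⊕b6⊕b7⊕b10⊕b11⊕b14⊕b15 = 1⊕0⊕1⊕1⊕1⊕0⊕0⊕0 = 0
s4: b4⊕b5⊕b6⊕b7⊕b12⊕b13⊕b14⊕b15 = 1⊕1⊕1⊕1⊕0⊕0⊕0⊕0 = 0
s8: b8⊕b9⊕b10⊕b11⊕b12⊕b13⊕b14⊕b15 = 0⊕1⊕1⊕0⊕0⊕0⊕0⊕0 = 0
Syndrome (s8...s1) = 0000 → position 0 (no error).
Overall parity (XOR of all 16 bits, including p0): 0⊕1⊕1⊕0⊕1⊕1⊕1⊕1⊕0⊕1⊕1⊕0⊕0⊕0⊕0⊕0 = 0
Overall=0, syndrome position=0 → no error.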